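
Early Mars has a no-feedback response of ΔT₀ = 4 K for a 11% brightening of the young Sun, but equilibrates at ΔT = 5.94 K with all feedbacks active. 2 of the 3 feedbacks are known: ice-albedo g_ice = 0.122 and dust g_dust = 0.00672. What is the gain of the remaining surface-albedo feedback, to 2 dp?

0.20

Amplification A = ΔT/ΔT₀ = 5.94/4 = 1.485.
Total gain g = 1 − 1/A = 1 − 1/1.485 = 0.3266.
Known gains sum to 0.122 + 0.00672 = 0.12872.
g_alb = 0.3266 − 0.12872 = 0.20.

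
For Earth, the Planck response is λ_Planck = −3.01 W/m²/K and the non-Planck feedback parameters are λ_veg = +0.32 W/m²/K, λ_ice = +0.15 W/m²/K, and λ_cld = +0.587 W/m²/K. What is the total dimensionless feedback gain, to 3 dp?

0.351

Convert to gains: g_veg = 0.32/3.01 = 0.1063; g_ice = 0.15/3.01 = 0.04983; g_cld = 0.587/3.01 = 0.195.
Total gain g = 0.35113.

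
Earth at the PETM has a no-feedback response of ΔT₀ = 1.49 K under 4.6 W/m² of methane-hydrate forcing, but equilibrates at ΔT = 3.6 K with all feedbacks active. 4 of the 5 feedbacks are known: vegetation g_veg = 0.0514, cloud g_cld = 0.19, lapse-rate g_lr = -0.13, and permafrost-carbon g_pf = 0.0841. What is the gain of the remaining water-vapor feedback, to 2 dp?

0.39

Amplification A = ΔT/ΔT₀ = 3.6/1.49 = 2.416.
Total gain g = 1 − 1/A = 1 − 1/2.416 = 0.5861.
Known gains sum to 0.0514 + 0.19 − 0.13 + 0.0841 = 0.1955.
g_wv = 0.5861 − 0.1955 = 0.39.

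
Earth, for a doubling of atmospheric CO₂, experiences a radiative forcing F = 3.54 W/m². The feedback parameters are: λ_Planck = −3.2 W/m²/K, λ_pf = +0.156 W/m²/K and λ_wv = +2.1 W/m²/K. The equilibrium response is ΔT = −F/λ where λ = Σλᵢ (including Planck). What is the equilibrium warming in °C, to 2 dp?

Net feedback parameter λ = (−3.2) + (+0.156) + (+2.1) = -0.944 W/m²/K.
ΔT = −F/λ = −3.54/(-0.944) = 3.75 °C.

3.75 °C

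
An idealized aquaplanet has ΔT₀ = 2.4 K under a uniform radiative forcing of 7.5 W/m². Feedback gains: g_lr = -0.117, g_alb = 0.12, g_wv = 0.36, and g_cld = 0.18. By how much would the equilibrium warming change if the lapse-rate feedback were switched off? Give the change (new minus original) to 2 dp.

Original: g = 0.543, ΔT = 2.4/(1−0.543) = 5.2516 K.
Without lapse-rate: g' = 0.66, ΔT' = 2.4/(1−0.66) = 7.0588 K.
Change = 7.0588 − 5.2516 = 1.81 K.

1.81 K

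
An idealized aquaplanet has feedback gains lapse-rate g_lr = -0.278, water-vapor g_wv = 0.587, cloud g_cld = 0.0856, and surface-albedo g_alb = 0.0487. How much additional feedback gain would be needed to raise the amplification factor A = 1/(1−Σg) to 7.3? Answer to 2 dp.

Current total gain = 0.4433.
Target gain for A = 7.3: g* = 1 − 1/7.3 = 0.863.
Additional gain needed = 0.863 − 0.4433 = 0.42.

0.42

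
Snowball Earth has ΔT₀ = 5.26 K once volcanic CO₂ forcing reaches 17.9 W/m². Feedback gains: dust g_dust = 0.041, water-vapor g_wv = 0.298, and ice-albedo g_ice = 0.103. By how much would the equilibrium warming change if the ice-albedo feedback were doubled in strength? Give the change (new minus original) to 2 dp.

Original: g = 0.442, ΔT = 5.26/(1−0.442) = 9.4265 K.
With doubled ice-albedo: g' = 0.545, ΔT' = 5.26/(1−0.545) = 11.5604 K.
Change = 11.5604 − 9.4265 = 2.13 K.

2.13 K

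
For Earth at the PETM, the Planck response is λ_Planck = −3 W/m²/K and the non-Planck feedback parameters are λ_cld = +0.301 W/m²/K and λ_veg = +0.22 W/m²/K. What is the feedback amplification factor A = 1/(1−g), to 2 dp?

1.21

Convert to gains: g_cld = 0.301/3 = 0.1003; g_veg = 0.22/3 = 0.07333.
Total gain g = 0.17363.
A = 1/(1 − 0.17363) = 1.21.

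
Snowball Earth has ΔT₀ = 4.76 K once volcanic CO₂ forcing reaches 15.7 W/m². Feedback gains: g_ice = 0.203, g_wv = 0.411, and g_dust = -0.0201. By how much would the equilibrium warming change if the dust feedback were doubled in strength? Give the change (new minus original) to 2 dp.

-0.55 K

Original: g = 0.5939, ΔT = 4.76/(1−0.5939) = 11.7213 K.
With doubled dust: g' = 0.5738, ΔT' = 4.76/(1−0.5738) = 11.1685 K.
Change = 11.1685 − 11.7213 = -0.55 K.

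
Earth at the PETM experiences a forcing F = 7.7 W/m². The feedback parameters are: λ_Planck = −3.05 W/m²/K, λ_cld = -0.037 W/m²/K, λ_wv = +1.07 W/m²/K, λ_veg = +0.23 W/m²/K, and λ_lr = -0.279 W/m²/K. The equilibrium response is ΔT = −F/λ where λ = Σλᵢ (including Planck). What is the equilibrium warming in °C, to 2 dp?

3.73 °C

Net feedback parameter λ = (−3.05) + (-0.037) + (+1.07) + (+0.23) + (-0.279) = -2.066 W/m²/K.
ΔT = −F/λ = −7.7/(-2.066) = 3.73 °C.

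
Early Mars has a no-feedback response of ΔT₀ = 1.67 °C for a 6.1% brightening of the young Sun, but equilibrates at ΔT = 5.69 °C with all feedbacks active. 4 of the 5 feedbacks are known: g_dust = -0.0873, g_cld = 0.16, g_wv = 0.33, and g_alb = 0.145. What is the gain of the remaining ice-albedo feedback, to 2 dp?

0.16

Amplification A = ΔT/ΔT₀ = 5.69/1.67 = 3.407.
Total gain g = 1 − 1/A = 1 − 1/3.407 = 0.7065.
Known gains sum to -0.0873 + 0.16 + 0.33 + 0.145 = 0.5477.
g_ice = 0.7065 − 0.5477 = 0.16.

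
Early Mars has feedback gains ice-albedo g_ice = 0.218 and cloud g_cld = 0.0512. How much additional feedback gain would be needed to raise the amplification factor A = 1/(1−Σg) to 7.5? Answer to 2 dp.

0.60

Current total gain = 0.2692.
Target gain for A = 7.5: g* = 1 − 1/7.5 = 0.8667.
Additional gain needed = 0.8667 − 0.2692 = 0.60.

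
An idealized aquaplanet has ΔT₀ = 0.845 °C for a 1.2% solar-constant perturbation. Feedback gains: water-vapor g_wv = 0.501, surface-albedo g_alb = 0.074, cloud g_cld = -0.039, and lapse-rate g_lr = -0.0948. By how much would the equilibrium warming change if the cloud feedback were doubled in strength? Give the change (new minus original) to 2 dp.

Original: g = 0.4412, ΔT = 0.845/(1−0.4412) = 1.5122 °C.
With doubled cloud: g' = 0.4022, ΔT' = 0.845/(1−0.4022) = 1.4135 °C.
Change = 1.4135 − 1.5122 = -0.10 °C.

-0.10 °C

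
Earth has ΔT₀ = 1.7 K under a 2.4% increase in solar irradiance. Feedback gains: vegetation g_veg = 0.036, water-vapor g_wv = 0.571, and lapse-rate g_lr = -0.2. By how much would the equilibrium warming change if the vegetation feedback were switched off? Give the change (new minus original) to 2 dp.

Original: g = 0.407, ΔT = 1.7/(1−0.407) = 2.8668 K.
Without vegetation: g' = 0.371, ΔT' = 1.7/(1−0.371) = 2.7027 K.
Change = 2.7027 − 2.8668 = -0.16 K.

-0.16 K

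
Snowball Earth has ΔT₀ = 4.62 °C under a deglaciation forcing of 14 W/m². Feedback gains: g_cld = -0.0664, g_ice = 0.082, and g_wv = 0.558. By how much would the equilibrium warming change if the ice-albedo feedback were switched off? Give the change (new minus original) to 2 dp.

Original: g = 0.5736, ΔT = 4.62/(1−0.5736) = 10.8349 °C.
Without ice-albedo: g' = 0.4916, ΔT' = 4.62/(1−0.4916) = 9.0873 °C.
Change = 9.0873 − 10.8349 = -1.75 °C.

-1.75 °C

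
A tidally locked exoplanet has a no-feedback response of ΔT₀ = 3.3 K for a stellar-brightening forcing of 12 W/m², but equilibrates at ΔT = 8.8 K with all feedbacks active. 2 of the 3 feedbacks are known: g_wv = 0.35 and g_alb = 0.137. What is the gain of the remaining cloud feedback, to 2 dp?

0.14

Amplification A = ΔT/ΔT₀ = 8.8/3.3 = 2.667.
Total gain g = 1 − 1/A = 1 − 1/2.667 = 0.625.
Known gains sum to 0.35 + 0.137 = 0.487.
g_cld = 0.625 − 0.487 = 0.14.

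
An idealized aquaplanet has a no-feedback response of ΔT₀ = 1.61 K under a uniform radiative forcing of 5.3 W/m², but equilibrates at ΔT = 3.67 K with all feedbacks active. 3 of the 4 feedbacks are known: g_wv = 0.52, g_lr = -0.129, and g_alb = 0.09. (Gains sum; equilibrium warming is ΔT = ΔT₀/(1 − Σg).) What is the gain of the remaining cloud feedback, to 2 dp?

0.08

Amplification A = ΔT/ΔT₀ = 3.67/1.61 = 2.28.
Total gain g = 1 − 1/A = 1 − 1/2.28 = 0.5614.
Known gains sum to 0.52 − 0.129 + 0.09 = 0.481.
g_cld = 0.5614 − 0.481 = 0.08.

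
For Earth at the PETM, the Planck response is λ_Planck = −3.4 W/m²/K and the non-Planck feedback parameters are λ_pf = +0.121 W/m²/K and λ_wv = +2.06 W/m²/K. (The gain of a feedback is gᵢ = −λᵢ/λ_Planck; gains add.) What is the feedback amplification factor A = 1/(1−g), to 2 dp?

Convert to gains: g_pf = 0.121/3.4 = 0.03559; g_wv = 2.06/3.4 = 0.6059.
Total gain g = 0.64149.
A = 1/(1 − 0.64149) = 2.79.

2.79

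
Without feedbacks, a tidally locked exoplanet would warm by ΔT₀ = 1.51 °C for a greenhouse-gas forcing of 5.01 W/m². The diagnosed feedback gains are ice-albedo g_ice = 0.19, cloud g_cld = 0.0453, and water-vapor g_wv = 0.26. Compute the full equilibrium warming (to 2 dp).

2.99 °C

Total gain g = 0.19 + 0.0453 + 0.26 = 0.4953.
Amplification A = 1/(1 − 0.4953) = 1.981.
ΔT = 1.51 × 1.981 = 2.99 °C.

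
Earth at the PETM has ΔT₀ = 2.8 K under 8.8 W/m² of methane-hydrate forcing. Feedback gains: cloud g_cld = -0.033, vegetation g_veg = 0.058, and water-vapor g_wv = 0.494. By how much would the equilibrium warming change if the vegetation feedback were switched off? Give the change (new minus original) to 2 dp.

Original: g = 0.519, ΔT = 2.8/(1−0.519) = 5.8212 K.
Without vegetation: g' = 0.461, ΔT' = 2.8/(1−0.461) = 5.1948 K.
Change = 5.1948 − 5.8212 = -0.63 K.

-0.63 K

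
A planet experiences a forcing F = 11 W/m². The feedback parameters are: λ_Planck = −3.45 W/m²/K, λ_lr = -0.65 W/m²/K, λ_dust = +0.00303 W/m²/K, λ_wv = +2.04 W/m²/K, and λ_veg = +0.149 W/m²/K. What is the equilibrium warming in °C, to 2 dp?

5.77 °C

Net feedback parameter λ = (−3.45) + (-0.65) + (+0.00303) + (+2.04) + (+0.149) = -1.90797 W/m²/K.
ΔT = −F/λ = −11/(-1.90797) = 5.77 °C.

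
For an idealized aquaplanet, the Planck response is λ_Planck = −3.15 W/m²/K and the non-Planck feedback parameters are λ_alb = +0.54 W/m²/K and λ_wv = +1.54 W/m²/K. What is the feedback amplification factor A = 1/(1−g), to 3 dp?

2.944

Convert to gains: g_alb = 0.54/3.15 = 0.1714; g_wv = 1.54/3.15 = 0.4889.
Total gain g = 0.6603.
A = 1/(1 − 0.6603) = 2.944.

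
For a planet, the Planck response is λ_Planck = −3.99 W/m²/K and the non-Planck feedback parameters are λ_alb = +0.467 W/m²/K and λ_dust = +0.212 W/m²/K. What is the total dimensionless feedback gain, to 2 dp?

0.17

Convert to gains: g_alb = 0.467/3.99 = 0.117; g_dust = 0.212/3.99 = 0.05313.
Total gain g = 0.17013.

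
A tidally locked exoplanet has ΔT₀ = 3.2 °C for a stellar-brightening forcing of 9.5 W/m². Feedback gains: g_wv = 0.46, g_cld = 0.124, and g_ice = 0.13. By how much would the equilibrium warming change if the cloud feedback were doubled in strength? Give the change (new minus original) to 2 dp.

Original: g = 0.714, ΔT = 3.2/(1−0.714) = 11.1888 °C.
With doubled cloud: g' = 0.838, ΔT' = 3.2/(1−0.838) = 19.7531 °C.
Change = 19.7531 − 11.1888 = 8.56 °C.

8.56 °C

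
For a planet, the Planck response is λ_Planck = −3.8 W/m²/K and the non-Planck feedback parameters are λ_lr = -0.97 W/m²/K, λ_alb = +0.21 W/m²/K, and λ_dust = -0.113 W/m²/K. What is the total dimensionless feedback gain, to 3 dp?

Convert to gains: g_lr = -0.97/3.8 = -0.2553; g_alb = 0.21/3.8 = 0.05526; g_dust = -0.113/3.8 = -0.02974.
Total gain g = -0.22978.

-0.230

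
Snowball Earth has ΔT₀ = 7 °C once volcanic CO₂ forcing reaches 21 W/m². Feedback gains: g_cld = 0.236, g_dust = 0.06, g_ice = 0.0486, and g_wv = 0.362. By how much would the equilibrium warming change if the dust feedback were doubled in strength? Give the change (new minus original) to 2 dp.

Original: g = 0.7066, ΔT = 7/(1−0.7066) = 23.8582 °C.
With doubled dust: g' = 0.7666, ΔT' = 7/(1−0.7666) = 29.9914 °C.
Change = 29.9914 − 23.8582 = 6.13 °C.

6.13 °C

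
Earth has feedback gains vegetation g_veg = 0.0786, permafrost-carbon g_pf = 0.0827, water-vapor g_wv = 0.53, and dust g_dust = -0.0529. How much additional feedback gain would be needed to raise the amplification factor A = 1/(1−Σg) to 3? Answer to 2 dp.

Current total gain = 0.6384.
Target gain for A = 3: g* = 1 − 1/3 = 0.6667.
Additional gain needed = 0.6667 − 0.6384 = 0.03.

0.03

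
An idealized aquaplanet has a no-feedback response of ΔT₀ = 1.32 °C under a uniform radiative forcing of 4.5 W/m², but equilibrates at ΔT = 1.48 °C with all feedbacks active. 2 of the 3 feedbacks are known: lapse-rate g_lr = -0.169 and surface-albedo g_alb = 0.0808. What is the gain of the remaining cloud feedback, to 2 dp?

0.20

Amplification A = ΔT/ΔT₀ = 1.48/1.32 = 1.121.
Total gain g = 1 − 1/A = 1 − 1/1.121 = 0.1079.
Known gains sum to -0.169 + 0.0808 = -0.0882.
g_cld = 0.1079 + 0.0882 = 0.20.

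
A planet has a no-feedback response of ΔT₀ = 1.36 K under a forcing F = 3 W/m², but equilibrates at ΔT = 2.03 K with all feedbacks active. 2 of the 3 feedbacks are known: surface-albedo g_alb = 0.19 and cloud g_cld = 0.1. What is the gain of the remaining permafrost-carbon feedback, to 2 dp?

Amplification A = ΔT/ΔT₀ = 2.03/1.36 = 1.493.
Total gain g = 1 − 1/A = 1 − 1/1.493 = 0.3302.
Known gains sum to 0.19 + 0.1 = 0.29.
g_pf = 0.3302 − 0.29 = 0.04.

0.04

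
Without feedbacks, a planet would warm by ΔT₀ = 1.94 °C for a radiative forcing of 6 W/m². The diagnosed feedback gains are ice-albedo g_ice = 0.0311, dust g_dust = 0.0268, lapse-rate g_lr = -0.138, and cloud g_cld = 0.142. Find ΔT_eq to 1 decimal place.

2.1 °C

Total gain g = 0.0311 + 0.0268 − 0.138 + 0.142 = 0.0619.
Amplification A = 1/(1 − 0.0619) = 1.066.
ΔT = 1.94 × 1.066 = 2.1 °C.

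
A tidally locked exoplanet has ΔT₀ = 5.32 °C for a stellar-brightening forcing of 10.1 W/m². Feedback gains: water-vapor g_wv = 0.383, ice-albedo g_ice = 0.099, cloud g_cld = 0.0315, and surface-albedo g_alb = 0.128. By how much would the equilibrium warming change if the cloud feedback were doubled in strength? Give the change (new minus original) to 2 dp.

Original: g = 0.6415, ΔT = 5.32/(1−0.6415) = 14.8396 °C.
With doubled cloud: g' = 0.673, ΔT' = 5.32/(1−0.673) = 16.2691 °C.
Change = 16.2691 − 14.8396 = 1.43 °C.

1.43 °C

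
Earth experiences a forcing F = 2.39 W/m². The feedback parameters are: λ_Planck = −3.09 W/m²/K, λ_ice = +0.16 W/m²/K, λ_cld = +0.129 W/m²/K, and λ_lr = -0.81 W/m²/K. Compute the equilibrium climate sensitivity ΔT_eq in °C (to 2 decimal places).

0.66 °C

Net feedback parameter λ = (−3.09) + (+0.16) + (+0.129) + (-0.81) = -3.611 W/m²/K.
ΔT = −F/λ = −2.39/(-3.611) = 0.66 °C.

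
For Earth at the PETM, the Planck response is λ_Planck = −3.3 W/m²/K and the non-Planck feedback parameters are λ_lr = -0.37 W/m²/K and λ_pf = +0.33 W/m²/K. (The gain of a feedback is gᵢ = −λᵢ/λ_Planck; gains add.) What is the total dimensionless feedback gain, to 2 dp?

Convert to gains: g_lr = -0.37/3.3 = -0.1121; g_pf = 0.33/3.3 = 0.1.
Total gain g = -0.0121.

-0.01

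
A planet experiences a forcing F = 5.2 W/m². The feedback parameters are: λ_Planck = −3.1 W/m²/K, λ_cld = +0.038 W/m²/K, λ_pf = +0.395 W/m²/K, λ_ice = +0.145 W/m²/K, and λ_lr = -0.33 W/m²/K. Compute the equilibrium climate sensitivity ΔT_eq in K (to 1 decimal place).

1.8 K

Net feedback parameter λ = (−3.1) + (+0.038) + (+0.395) + (+0.145) + (-0.33) = -2.852 W/m²/K.
ΔT = −F/λ = −5.2/(-2.852) = 1.8 K.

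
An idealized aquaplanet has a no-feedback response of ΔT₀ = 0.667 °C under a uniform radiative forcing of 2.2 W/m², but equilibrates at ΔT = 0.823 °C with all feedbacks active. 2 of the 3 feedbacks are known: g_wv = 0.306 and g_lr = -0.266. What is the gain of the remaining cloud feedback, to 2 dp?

Amplification A = ΔT/ΔT₀ = 0.823/0.667 = 1.234.
Total gain g = 1 − 1/A = 1 − 1/1.234 = 0.1896.
Known gains sum to 0.306 − 0.266 = 0.04.
g_cld = 0.1896 − 0.04 = 0.15.

0.15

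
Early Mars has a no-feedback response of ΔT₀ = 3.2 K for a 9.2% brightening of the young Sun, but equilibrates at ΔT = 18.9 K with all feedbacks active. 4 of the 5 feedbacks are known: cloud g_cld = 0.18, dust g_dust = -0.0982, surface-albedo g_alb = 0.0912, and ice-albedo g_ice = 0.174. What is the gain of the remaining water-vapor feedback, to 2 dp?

Amplification A = ΔT/ΔT₀ = 18.9/3.2 = 5.906.
Total gain g = 1 − 1/A = 1 − 1/5.906 = 0.8307.
Known gains sum to 0.18 − 0.0982 + 0.0912 + 0.174 = 0.347.
g_wv = 0.8307 − 0.347 = 0.48.

0.48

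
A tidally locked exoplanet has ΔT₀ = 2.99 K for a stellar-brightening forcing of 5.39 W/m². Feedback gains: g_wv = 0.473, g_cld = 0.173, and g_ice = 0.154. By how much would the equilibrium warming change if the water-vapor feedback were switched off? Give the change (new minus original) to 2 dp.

Original: g = 0.8, ΔT = 2.99/(1−0.8) = 14.9500 K.
Without water-vapor: g' = 0.327, ΔT' = 2.99/(1−0.327) = 4.4428 K.
Change = 4.4428 − 14.9500 = -10.51 K.

-10.51 K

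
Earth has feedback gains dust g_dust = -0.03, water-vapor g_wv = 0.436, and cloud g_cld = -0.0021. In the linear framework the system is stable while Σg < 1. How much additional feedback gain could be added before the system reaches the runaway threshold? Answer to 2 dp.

Current total gain = -0.03 + 0.436 − 0.0021 = 0.4039.
Margin to runaway = 1 − 0.4039 = 0.60.

0.60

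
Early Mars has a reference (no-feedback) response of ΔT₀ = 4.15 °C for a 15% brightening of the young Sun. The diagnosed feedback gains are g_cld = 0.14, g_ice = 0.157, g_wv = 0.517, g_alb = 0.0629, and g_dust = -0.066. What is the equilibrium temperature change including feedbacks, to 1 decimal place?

Total gain g = 0.14 + 0.157 + 0.517 + 0.0629 − 0.066 = 0.8109.
Amplification A = 1/(1 − 0.8109) = 5.288.
ΔT = 4.15 × 5.288 = 21.9 °C.

21.9 °C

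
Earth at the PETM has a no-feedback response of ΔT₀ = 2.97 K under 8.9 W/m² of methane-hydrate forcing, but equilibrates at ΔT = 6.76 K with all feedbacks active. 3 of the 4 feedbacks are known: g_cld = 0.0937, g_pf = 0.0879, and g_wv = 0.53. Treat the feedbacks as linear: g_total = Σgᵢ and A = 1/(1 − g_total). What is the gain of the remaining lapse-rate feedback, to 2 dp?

-0.15

Amplification A = ΔT/ΔT₀ = 6.76/2.97 = 2.276.
Total gain g = 1 − 1/A = 1 − 1/2.276 = 0.5606.
Known gains sum to 0.0937 + 0.0879 + 0.53 = 0.7116.
g_lr = 0.5606 − 0.7116 = -0.15.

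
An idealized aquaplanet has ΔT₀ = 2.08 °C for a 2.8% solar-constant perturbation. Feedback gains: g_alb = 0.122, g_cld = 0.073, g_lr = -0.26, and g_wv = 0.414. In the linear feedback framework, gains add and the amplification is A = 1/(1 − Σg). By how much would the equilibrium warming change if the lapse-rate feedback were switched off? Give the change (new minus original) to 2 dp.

Original: g = 0.349, ΔT = 2.08/(1−0.349) = 3.1951 °C.
Without lapse-rate: g' = 0.609, ΔT' = 2.08/(1−0.609) = 5.3197 °C.
Change = 5.3197 − 3.1951 = 2.12 °C.

2.12 °C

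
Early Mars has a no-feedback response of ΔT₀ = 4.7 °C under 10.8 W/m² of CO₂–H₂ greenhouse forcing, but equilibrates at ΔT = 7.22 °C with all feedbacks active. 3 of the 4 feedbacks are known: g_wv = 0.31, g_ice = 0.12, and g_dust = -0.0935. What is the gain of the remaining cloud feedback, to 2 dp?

0.01

Amplification A = ΔT/ΔT₀ = 7.22/4.7 = 1.536.
Total gain g = 1 − 1/A = 1 − 1/1.536 = 0.349.
Known gains sum to 0.31 + 0.12 − 0.0935 = 0.3365.
g_cld = 0.349 − 0.3365 = 0.01.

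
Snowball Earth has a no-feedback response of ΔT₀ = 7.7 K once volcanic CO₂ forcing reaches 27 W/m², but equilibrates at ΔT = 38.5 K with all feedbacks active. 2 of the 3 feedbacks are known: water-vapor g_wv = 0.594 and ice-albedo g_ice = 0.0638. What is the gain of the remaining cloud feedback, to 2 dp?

Amplification A = ΔT/ΔT₀ = 38.5/7.7 = 5.
Total gain g = 1 − 1/A = 1 − 1/5 = 0.8.
Known gains sum to 0.594 + 0.0638 = 0.6578.
g_cld = 0.8 − 0.6578 = 0.14.

0.14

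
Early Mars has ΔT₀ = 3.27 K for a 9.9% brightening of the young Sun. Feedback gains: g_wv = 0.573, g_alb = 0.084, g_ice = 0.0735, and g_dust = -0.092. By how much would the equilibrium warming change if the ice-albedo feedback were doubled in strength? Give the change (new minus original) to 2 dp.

Original: g = 0.6385, ΔT = 3.27/(1−0.6385) = 9.0456 K.
With doubled ice-albedo: g' = 0.712, ΔT' = 3.27/(1−0.712) = 11.3542 K.
Change = 11.3542 − 9.0456 = 2.31 K.

2.31 K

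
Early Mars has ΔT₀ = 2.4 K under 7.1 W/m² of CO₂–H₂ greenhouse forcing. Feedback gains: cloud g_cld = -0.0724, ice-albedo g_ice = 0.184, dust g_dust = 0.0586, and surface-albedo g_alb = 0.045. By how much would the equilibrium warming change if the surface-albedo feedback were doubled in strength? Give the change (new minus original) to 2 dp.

Original: g = 0.2152, ΔT = 2.4/(1−0.2152) = 3.0581 K.
With doubled surface-albedo: g' = 0.2602, ΔT' = 2.4/(1−0.2602) = 3.2441 K.
Change = 3.2441 − 3.0581 = 0.19 K.

0.19 K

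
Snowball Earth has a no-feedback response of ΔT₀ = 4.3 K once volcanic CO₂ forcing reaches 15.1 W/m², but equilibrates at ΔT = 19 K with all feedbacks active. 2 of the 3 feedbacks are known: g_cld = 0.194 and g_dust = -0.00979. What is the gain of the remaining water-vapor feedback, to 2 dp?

0.59

Amplification A = ΔT/ΔT₀ = 19/4.3 = 4.419.
Total gain g = 1 − 1/A = 1 − 1/4.419 = 0.7737.
Known gains sum to 0.194 − 0.00979 = 0.18421.
g_wv = 0.7737 − 0.18421 = 0.59.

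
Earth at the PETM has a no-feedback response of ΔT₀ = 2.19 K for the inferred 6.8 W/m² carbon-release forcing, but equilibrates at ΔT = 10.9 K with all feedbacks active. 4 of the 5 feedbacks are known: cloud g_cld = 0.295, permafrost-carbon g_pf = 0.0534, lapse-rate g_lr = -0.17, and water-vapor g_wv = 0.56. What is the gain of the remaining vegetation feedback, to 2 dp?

Amplification A = ΔT/ΔT₀ = 10.9/2.19 = 4.977.
Total gain g = 1 − 1/A = 1 − 1/4.977 = 0.7991.
Known gains sum to 0.295 + 0.0534 − 0.17 + 0.56 = 0.7384.
g_veg = 0.7991 − 0.7384 = 0.06.

0.06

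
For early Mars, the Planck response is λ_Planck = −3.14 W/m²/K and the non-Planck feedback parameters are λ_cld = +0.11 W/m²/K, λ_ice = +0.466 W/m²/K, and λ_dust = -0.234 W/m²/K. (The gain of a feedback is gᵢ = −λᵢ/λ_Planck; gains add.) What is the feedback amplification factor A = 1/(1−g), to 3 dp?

Convert to gains: g_cld = 0.11/3.14 = 0.03503; g_ice = 0.466/3.14 = 0.1484; g_dust = -0.234/3.14 = -0.07452.
Total gain g = 0.10891.
A = 1/(1 − 0.10891) = 1.122.

1.122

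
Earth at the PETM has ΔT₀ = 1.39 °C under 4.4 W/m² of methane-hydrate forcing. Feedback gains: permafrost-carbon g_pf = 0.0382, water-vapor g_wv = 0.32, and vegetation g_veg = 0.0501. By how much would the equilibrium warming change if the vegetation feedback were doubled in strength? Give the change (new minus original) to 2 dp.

Original: g = 0.4083, ΔT = 1.39/(1−0.4083) = 2.3492 °C.
With doubled vegetation: g' = 0.4584, ΔT' = 1.39/(1−0.4584) = 2.5665 °C.
Change = 2.5665 − 2.3492 = 0.22 °C.

0.22 °C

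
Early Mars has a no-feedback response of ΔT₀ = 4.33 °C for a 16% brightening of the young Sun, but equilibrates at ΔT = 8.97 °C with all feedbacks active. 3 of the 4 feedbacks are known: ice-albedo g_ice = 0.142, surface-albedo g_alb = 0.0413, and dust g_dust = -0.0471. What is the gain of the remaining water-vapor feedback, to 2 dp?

Amplification A = ΔT/ΔT₀ = 8.97/4.33 = 2.072.
Total gain g = 1 − 1/A = 1 − 1/2.072 = 0.5174.
Known gains sum to 0.142 + 0.0413 − 0.0471 = 0.1362.
g_wv = 0.5174 − 0.1362 = 0.38.

0.38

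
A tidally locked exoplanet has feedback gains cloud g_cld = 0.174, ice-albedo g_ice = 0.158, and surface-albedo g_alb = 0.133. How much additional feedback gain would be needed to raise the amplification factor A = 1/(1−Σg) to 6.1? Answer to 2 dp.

0.37

Current total gain = 0.465.
Target gain for A = 6.1: g* = 1 − 1/6.1 = 0.8361.
Additional gain needed = 0.8361 − 0.465 = 0.37.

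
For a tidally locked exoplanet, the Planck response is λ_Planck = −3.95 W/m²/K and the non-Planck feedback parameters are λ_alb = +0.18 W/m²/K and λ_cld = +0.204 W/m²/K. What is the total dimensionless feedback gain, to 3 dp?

0.097

Convert to gains: g_alb = 0.18/3.95 = 0.04557; g_cld = 0.204/3.95 = 0.05165.
Total gain g = 0.09722.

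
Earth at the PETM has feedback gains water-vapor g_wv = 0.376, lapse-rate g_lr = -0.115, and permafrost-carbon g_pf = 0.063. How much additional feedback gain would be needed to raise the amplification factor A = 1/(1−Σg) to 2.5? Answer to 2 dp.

0.28

Current total gain = 0.324.
Target gain for A = 2.5: g* = 1 − 1/2.5 = 0.6.
Additional gain needed = 0.6 − 0.324 = 0.28.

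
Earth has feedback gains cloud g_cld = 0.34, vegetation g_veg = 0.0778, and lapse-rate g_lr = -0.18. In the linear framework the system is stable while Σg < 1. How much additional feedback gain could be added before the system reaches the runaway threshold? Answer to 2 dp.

Current total gain = 0.34 + 0.0778 − 0.18 = 0.2378.
Margin to runaway = 1 − 0.2378 = 0.76.

0.76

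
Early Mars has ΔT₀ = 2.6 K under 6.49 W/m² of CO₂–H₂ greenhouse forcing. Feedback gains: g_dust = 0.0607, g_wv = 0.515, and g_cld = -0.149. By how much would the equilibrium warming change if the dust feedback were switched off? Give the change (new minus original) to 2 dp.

Original: g = 0.4267, ΔT = 2.6/(1−0.4267) = 4.5351 K.
Without dust: g' = 0.366, ΔT' = 2.6/(1−0.366) = 4.1009 K.
Change = 4.1009 − 4.5351 = -0.43 K.

-0.43 K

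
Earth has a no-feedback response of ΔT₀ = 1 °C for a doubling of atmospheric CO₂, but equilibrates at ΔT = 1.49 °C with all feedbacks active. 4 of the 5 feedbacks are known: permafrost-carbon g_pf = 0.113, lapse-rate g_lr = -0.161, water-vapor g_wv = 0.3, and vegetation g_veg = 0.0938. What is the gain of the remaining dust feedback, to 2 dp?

-0.02

Amplification A = ΔT/ΔT₀ = 1.49/1 = 1.49.
Total gain g = 1 − 1/A = 1 − 1/1.49 = 0.3289.
Known gains sum to 0.113 − 0.161 + 0.3 + 0.0938 = 0.3458.
g_dust = 0.3289 − 0.3458 = -0.02.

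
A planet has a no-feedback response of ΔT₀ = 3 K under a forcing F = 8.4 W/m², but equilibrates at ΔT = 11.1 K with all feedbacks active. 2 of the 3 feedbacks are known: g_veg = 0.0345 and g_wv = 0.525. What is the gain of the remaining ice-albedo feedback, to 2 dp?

0.17

Amplification A = ΔT/ΔT₀ = 11.1/3 = 3.7.
Total gain g = 1 − 1/A = 1 − 1/3.7 = 0.7297.
Known gains sum to 0.0345 + 0.525 = 0.5595.
g_ice = 0.7297 − 0.5595 = 0.17.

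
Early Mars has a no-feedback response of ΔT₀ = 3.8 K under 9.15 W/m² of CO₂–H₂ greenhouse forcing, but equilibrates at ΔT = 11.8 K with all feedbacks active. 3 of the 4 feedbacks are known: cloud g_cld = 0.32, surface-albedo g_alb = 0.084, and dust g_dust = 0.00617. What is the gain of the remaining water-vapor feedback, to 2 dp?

Amplification A = ΔT/ΔT₀ = 11.8/3.8 = 3.105.
Total gain g = 1 − 1/A = 1 − 1/3.105 = 0.6779.
Known gains sum to 0.32 + 0.084 + 0.00617 = 0.41017.
g_wv = 0.6779 − 0.41017 = 0.27.

0.27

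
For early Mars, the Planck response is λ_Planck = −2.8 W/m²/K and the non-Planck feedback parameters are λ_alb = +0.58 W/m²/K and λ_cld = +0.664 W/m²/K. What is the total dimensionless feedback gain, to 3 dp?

Convert to gains: g_alb = 0.58/2.8 = 0.2071; g_cld = 0.664/2.8 = 0.2371.
Total gain g = 0.4442.

0.444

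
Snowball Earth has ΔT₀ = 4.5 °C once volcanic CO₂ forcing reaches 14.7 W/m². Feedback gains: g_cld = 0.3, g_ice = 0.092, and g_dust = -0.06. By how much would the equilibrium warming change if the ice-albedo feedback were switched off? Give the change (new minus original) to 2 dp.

Original: g = 0.332, ΔT = 4.5/(1−0.332) = 6.7365 °C.
Without ice-albedo: g' = 0.24, ΔT' = 4.5/(1−0.24) = 5.9211 °C.
Change = 5.9211 − 6.7365 = -0.82 °C.

-0.82 °C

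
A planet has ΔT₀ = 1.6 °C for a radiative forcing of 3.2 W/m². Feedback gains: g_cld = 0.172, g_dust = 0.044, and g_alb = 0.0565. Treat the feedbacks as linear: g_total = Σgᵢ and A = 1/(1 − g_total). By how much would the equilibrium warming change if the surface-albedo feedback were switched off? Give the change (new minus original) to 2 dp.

Original: g = 0.2725, ΔT = 1.6/(1−0.2725) = 2.1993 °C.
Without surface-albedo: g' = 0.216, ΔT' = 1.6/(1−0.216) = 2.0408 °C.
Change = 2.0408 − 2.1993 = -0.16 °C.

-0.16 °C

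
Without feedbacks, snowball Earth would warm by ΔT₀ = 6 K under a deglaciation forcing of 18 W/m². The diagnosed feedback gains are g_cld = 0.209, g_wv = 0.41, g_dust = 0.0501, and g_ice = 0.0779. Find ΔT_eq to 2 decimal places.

23.72 K

Total gain g = 0.209 + 0.41 + 0.0501 + 0.0779 = 0.747.
Amplification A = 1/(1 − 0.747) = 3.953.
ΔT = 6 × 3.953 = 23.72 K.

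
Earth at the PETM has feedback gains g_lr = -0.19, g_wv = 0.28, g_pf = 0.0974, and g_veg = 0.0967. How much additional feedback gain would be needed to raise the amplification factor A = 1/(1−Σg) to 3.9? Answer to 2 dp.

0.46

Current total gain = 0.2841.
Target gain for A = 3.9: g* = 1 − 1/3.9 = 0.7436.
Additional gain needed = 0.7436 − 0.2841 = 0.46.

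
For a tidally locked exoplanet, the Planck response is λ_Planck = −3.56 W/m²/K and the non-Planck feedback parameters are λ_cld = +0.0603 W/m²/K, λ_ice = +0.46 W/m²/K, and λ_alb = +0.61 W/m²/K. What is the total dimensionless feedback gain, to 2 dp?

Convert to gains: g_cld = 0.0603/3.56 = 0.01694; g_ice = 0.46/3.56 = 0.1292; g_alb = 0.61/3.56 = 0.1713.
Total gain g = 0.31744.

0.32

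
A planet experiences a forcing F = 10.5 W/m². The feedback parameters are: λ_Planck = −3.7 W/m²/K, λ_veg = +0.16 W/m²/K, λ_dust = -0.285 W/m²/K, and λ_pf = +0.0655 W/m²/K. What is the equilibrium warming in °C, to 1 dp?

Net feedback parameter λ = (−3.7) + (+0.16) + (-0.285) + (+0.0655) = -3.7595 W/m²/K.
ΔT = −F/λ = −10.5/(-3.7595) = 2.8 °C.

2.8 °C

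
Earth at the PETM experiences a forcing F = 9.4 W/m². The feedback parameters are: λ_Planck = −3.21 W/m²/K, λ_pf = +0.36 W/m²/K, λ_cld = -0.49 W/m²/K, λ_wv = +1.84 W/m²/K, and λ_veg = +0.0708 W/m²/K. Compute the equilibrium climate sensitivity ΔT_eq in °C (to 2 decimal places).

Net feedback parameter λ = (−3.21) + (+0.36) + (-0.49) + (+1.84) + (+0.0708) = -1.4292 W/m²/K.
ΔT = −F/λ = −9.4/(-1.4292) = 6.58 °C.

6.58 °C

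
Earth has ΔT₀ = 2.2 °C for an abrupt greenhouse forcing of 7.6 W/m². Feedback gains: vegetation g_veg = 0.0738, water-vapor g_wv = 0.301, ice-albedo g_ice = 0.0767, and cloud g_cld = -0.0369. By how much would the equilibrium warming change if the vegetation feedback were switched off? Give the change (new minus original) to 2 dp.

Original: g = 0.4146, ΔT = 2.2/(1−0.4146) = 3.7581 °C.
Without vegetation: g' = 0.3408, ΔT' = 2.2/(1−0.3408) = 3.3374 °C.
Change = 3.3374 − 3.7581 = -0.42 °C.

-0.42 °C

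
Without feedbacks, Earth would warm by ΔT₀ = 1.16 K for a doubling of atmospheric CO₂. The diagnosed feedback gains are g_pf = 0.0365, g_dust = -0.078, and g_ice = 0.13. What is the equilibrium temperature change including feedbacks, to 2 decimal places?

1.27 K

Total gain g = 0.0365 − 0.078 + 0.13 = 0.0885.
Amplification A = 1/(1 − 0.0885) = 1.097.
ΔT = 1.16 × 1.097 = 1.27 K.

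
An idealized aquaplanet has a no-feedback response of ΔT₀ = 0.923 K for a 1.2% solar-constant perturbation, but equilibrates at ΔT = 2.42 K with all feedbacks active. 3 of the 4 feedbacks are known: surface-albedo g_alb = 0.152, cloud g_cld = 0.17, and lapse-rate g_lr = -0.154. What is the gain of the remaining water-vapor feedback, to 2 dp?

Amplification A = ΔT/ΔT₀ = 2.42/0.923 = 2.622.
Total gain g = 1 − 1/A = 1 − 1/2.622 = 0.6186.
Known gains sum to 0.152 + 0.17 − 0.154 = 0.168.
g_wv = 0.6186 − 0.168 = 0.45.

0.45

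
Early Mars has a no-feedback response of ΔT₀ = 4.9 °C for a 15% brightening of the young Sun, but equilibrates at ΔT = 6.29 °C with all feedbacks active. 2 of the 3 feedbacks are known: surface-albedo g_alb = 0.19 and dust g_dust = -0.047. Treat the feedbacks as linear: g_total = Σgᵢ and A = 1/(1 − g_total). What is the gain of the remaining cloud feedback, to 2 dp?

0.08

Amplification A = ΔT/ΔT₀ = 6.29/4.9 = 1.284.
Total gain g = 1 − 1/A = 1 − 1/1.284 = 0.2212.
Known gains sum to 0.19 − 0.047 = 0.143.
g_cld = 0.2212 − 0.143 = 0.08.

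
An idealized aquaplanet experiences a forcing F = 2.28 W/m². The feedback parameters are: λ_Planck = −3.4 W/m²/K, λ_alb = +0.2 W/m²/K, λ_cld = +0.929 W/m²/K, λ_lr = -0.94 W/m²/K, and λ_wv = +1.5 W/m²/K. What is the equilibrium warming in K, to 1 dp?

Net feedback parameter λ = (−3.4) + (+0.2) + (+0.929) + (-0.94) + (+1.5) = -1.711 W/m²/K.
ΔT = −F/λ = −2.28/(-1.711) = 1.3 K.

1.3 K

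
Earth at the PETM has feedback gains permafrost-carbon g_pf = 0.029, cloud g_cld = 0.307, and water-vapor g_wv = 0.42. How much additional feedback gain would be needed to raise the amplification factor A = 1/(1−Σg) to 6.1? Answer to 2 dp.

Current total gain = 0.756.
Target gain for A = 6.1: g* = 1 − 1/6.1 = 0.8361.
Additional gain needed = 0.8361 − 0.756 = 0.08.

0.08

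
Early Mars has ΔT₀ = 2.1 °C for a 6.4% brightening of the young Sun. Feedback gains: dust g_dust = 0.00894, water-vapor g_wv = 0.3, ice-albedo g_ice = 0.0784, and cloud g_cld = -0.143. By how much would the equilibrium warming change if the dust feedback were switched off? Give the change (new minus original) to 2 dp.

-0.03 °C

Original: g = 0.24434, ΔT = 2.1/(1−0.24434) = 2.7790 °C.
Without dust: g' = 0.2354, ΔT' = 2.1/(1−0.2354) = 2.7465 °C.
Change = 2.7465 − 2.7790 = -0.03 °C.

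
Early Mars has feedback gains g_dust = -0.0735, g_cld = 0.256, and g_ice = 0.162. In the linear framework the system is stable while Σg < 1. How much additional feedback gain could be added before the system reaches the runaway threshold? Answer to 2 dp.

Current total gain = -0.0735 + 0.256 + 0.162 = 0.3445.
Margin to runaway = 1 − 0.3445 = 0.66.

0.66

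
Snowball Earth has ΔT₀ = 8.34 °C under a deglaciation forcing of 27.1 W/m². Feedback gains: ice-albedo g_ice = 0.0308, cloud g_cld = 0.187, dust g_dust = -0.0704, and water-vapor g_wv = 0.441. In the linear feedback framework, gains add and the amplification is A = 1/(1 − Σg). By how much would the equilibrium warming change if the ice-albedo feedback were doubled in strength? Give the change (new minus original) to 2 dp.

1.64 °C

Original: g = 0.5884, ΔT = 8.34/(1−0.5884) = 20.2624 °C.
With doubled ice-albedo: g' = 0.6192, ΔT' = 8.34/(1−0.6192) = 21.9013 °C.
Change = 21.9013 − 20.2624 = 1.64 °C.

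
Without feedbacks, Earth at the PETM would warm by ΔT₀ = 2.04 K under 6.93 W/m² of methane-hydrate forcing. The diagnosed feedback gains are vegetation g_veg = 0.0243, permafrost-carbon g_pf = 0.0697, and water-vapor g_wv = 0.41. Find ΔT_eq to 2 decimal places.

4.11 K

Total gain g = 0.0243 + 0.0697 + 0.41 = 0.504.
Amplification A = 1/(1 − 0.504) = 2.016.
ΔT = 2.04 × 2.016 = 4.11 K.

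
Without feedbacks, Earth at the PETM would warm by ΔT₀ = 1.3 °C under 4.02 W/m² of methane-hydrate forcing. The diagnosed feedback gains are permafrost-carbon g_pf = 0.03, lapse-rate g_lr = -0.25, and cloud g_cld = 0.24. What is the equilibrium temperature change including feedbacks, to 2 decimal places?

Total gain g = 0.03 − 0.25 + 0.24 = 0.02.
Amplification A = 1/(1 − 0.02) = 1.02.
ΔT = 1.3 × 1.02 = 1.33 °C.

1.33 °C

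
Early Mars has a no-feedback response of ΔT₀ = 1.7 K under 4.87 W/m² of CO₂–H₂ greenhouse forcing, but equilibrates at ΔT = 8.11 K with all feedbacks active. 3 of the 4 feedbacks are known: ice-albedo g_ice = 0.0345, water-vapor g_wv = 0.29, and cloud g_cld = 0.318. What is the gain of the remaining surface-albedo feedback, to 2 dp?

Amplification A = ΔT/ΔT₀ = 8.11/1.7 = 4.771.
Total gain g = 1 − 1/A = 1 − 1/4.771 = 0.7904.
Known gains sum to 0.0345 + 0.29 + 0.318 = 0.6425.
g_alb = 0.7904 − 0.6425 = 0.15.

0.15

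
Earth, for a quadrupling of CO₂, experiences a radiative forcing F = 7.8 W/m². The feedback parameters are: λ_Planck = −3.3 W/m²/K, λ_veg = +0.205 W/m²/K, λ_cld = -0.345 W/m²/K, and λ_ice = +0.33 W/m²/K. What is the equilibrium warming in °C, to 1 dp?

2.5 °C

Net feedback parameter λ = (−3.3) + (+0.205) + (-0.345) + (+0.33) = -3.11 W/m²/K.
ΔT = −F/λ = −7.8/(-3.11) = 2.5 °C.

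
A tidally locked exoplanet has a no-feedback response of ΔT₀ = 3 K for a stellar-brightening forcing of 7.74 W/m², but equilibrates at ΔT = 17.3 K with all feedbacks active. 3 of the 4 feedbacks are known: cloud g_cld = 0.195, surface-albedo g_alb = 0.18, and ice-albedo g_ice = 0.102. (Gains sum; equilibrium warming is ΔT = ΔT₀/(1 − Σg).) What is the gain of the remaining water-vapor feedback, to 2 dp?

0.35

Amplification A = ΔT/ΔT₀ = 17.3/3 = 5.767.
Total gain g = 1 − 1/A = 1 − 1/5.767 = 0.8266.
Known gains sum to 0.195 + 0.18 + 0.102 = 0.477.
g_wv = 0.8266 − 0.477 = 0.35.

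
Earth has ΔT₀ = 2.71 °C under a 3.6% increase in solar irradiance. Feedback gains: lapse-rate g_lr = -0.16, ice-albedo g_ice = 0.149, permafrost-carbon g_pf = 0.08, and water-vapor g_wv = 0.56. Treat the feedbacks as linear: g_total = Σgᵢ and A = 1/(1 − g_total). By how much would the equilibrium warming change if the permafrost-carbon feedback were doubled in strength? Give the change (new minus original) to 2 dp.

2.01 °C

Original: g = 0.629, ΔT = 2.71/(1−0.629) = 7.3046 °C.
With doubled permafrost-carbon: g' = 0.709, ΔT' = 2.71/(1−0.709) = 9.3127 °C.
Change = 9.3127 − 7.3046 = 2.01 °C.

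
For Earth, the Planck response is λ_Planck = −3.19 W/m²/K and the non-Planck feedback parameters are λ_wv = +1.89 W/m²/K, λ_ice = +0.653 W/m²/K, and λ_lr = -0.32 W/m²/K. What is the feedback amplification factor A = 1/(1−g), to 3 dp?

3.299

Convert to gains: g_wv = 1.89/3.19 = 0.5925; g_ice = 0.653/3.19 = 0.2047; g_lr = -0.32/3.19 = -0.1003.
Total gain g = 0.6969.
A = 1/(1 − 0.6969) = 3.299.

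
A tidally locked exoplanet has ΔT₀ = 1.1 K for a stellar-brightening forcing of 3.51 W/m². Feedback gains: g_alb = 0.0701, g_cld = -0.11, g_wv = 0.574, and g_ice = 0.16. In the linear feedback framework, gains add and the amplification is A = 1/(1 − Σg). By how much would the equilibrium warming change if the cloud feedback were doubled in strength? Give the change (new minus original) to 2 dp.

Original: g = 0.6941, ΔT = 1.1/(1−0.6941) = 3.5959 K.
With doubled cloud: g' = 0.5841, ΔT' = 1.1/(1−0.5841) = 2.6449 K.
Change = 2.6449 − 3.5959 = -0.95 K.

-0.95 K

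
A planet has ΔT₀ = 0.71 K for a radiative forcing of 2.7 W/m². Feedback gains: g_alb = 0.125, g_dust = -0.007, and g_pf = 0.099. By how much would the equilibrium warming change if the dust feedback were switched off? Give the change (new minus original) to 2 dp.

Original: g = 0.217, ΔT = 0.71/(1−0.217) = 0.9068 K.
Without dust: g' = 0.224, ΔT' = 0.71/(1−0.224) = 0.9149 K.
Change = 0.9149 − 0.9068 = 0.01 K.

0.01 K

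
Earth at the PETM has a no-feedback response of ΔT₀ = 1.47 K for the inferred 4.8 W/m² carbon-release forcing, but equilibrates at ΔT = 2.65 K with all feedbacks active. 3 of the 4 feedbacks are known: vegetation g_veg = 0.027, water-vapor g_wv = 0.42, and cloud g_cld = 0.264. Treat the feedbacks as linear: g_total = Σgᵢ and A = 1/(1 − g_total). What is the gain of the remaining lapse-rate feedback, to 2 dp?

Amplification A = ΔT/ΔT₀ = 2.65/1.47 = 1.803.
Total gain g = 1 − 1/A = 1 − 1/1.803 = 0.4454.
Known gains sum to 0.027 + 0.42 + 0.264 = 0.711.
g_lr = 0.4454 − 0.711 = -0.27.

-0.27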